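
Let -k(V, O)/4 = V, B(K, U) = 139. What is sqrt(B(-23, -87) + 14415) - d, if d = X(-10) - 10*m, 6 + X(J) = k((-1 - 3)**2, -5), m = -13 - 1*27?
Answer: -330 + sqrt(14554) ≈ -209.36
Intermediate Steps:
m = -40 (m = -13 - 27 = -40)
k(V, O) = -4*V
X(J) = -70 (X(J) = -6 - 4*(-1 - 3)**2 = -6 - 4*(-4)**2 = -6 - 4*16 = -6 - 64 = -70)
d = 330 (d = -70 - 10*(-40) = -70 + 400 = 330)
sqrt(B(-23, -87) + 14415) - d = sqrt(139 + 14415) - 1*330 = sqrt(14554) - 330 = -330 + sqrt(14554)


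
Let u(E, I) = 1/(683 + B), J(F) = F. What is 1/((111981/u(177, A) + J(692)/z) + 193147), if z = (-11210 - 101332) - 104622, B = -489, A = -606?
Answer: 54291/1189920874978 ≈ 4.5626e-8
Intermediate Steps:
z = -217164 (z = -112542 - 104622 = -217164)
u(E, I) = 1/194 (u(E, I) = 1/(683 - 489) = 1/194)
1/((111981/u(177, A) + J(692)/z) + 193147) = 1/((111981/(1/194) + 692/(-217164)) + 193147) = 1/((111981*194 + 692*(-1/217164)) + 193147) = 1/((21724314 - 173/54291) + 193147) = 1/(1179434731201/54291 + 193147) = 1/(1189920874978/54291) = 54291/1189920874978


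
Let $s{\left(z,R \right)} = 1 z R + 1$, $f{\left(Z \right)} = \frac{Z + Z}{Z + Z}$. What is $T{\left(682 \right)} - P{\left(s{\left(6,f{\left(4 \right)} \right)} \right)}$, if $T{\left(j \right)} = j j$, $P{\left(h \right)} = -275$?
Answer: $465399$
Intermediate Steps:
$f{\left(Z \right)} = 1$ ($f{\left(Z \right)} = \frac{2 Z}{2 Z} = 2 Z \frac{1}{2 Z} = 1$)
$s{\left(z,R \right)} = 1 + R z$ ($s{\left(z,R \right)} = z R + 1 = R z + 1 = 1 + R z$)
$T{\left(j \right)} = j^{2}$
$T{\left(682 \right)} - P{\left(s{\left(6,f{\left(4 \right)} \right)} \right)} = 682^{2} - -275 = 465124 + 275 = 465399$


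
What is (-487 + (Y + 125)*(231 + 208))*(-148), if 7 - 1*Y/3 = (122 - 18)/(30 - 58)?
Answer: -70964668/7 ≈ -1.0138e+7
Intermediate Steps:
Y = 225/7 (Y = 21 - 3*(122 - 18)/(30 - 58) = 21 - 312/(-28) = 21 - 312*(-1)/28 = 21 - 3*(-26/7) = 21 + 78/7 = 225/7 ≈ 32.143)
(-487 + (Y + 125)*(231 + 208))*(-148) = (-487 + (225/7 + 125)*(231 + 208))*(-148) = (-487 + (1100/7)*439)*(-148) = (-487 + 482900/7)*(-148) = (479491/7)*(-148) = -70964668/7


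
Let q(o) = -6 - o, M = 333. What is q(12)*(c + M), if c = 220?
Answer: -9954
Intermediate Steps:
q(12)*(c + M) = (-6 - 1*12)*(220 + 333) = (-6 - 12)*553 = -18*553 = -9954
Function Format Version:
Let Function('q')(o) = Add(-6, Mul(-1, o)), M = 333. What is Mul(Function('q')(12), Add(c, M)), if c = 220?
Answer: -9954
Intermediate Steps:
Mul(Function('q')(12), Add(c, M)) = Mul(Add(-6, Mul(-1, 12)), Add(220, 333)) = Mul(Add(-6, -12), 553) = Mul(-18, 553) = -9954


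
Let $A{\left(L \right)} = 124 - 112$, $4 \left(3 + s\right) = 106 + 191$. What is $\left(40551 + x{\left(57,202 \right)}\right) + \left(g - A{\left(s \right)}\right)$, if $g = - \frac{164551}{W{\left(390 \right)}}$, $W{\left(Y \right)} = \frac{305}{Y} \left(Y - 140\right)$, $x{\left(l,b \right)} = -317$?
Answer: $\frac{300275261}{7625} \approx 39380.0$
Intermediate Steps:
$s = \frac{285}{4}$ ($s = -3 + \frac{106 + 191}{4} = -3 + \frac{1}{4} \cdot 297 = -3 + \frac{297}{4} = \frac{285}{4} \approx 71.25$)
$A{\left(L \right)} = 12$
$W{\left(Y \right)} = \frac{305 \left(-140 + Y\right)}{Y}$ ($W{\left(Y \right)} = \frac{305}{Y} \left(-140 + Y\right) = \frac{305 \left(-140 + Y\right)}{Y}$)
$g = - \frac{6417489}{7625}$ ($g = - \frac{164551}{305 - \frac{42700}{390}} = - \frac{164551}{305 - \frac{4270}{39}} = - \frac{164551}{\frac{7625}{39}} = \left(-164551\right) \frac{39}{7625} = - \frac{6417489}{7625} \approx -841.64$)
$\left(40551 + x{\left(57,202 \right)}\right) + \left(g - A{\left(s \right)}\right) = \left(40551 - 317\right) - \frac{6508989}{7625} = 40234 - \frac{6508989}{7625} = \frac{300275261}{7625}$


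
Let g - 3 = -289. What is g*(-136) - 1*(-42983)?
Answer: 81879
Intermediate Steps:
g = -286 (g = 3 - 289 = -286)
g*(-136) - 1*(-42983) = -286*(-136) - 1*(-42983) = 38896 + 42983 = 81879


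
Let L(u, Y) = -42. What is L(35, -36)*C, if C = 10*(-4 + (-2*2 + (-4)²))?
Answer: -3360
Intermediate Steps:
C = 80 (C = 10*(-4 + (-4 + 16)) = 10*(-4 + 12) = 10*8 = 80)
L(35, -36)*C = -42*80 = -3360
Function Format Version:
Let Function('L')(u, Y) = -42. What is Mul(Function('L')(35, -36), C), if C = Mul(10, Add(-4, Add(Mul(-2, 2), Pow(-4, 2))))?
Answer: -3360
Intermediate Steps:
C = 80 (C = Mul(10, Add(-4, Add(-4, 16))) = Mul(10, Add(-4, 12)) = Mul(10, 8) = 80)
Mul(Function('L')(35, -36), C) = Mul(-42, 80) = -3360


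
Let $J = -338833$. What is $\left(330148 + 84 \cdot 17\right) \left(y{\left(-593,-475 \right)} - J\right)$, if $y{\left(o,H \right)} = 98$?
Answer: $112381385256$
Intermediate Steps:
$\left(330148 + 84 \cdot 17\right) \left(y{\left(-593,-475 \right)} - J\right) = \left(330148 + 84 \cdot 17\right) \left(98 - -338833\right) = \left(330148 + 1428\right) \left(98 + 338833\right) = 331576 \cdot 338931 = 112381385256$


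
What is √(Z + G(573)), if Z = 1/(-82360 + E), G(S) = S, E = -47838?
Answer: √9713220373694/130198 ≈ 23.937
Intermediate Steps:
Z = -1/130198 (Z = 1/(-82360 - 47838) = 1/(-130198) = -1/130198 ≈ -7.6806e-6)
√(Z + G(573)) = √(-1/130198 + 573) = √(74603453/130198) = √9713220373694/130198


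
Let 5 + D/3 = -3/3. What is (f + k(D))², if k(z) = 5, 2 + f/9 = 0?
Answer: 169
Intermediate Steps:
f = -18 (f = -18 + 9*0 = -18 + 0 = -18)
D = -18 (D = -15 + 3*(-3/3) = -15 + 3*(-3*⅓) = -15 + 3*(-1) = -15 - 3 = -18)
(f + k(D))² = (-18 + 5)² = (-13)² = 169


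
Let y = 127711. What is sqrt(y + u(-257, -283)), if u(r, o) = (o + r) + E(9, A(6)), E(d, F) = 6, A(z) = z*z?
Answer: sqrt(127177) ≈ 356.62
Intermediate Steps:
A(z) = z**2
u(r, o) = 6 + o + r (u(r, o) = (o + r) + 6 = 6 + o + r)
sqrt(y + u(-257, -283)) = sqrt(127711 + (6 - 283 - 257)) = sqrt(127711 - 534) = sqrt(127177)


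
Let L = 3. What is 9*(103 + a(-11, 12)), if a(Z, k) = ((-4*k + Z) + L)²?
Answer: 29151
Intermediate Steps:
a(Z, k) = (3 + Z - 4*k)² (a(Z, k) = ((-4*k + Z) + 3)² = ((Z - 4*k) + 3)² = (3 + Z - 4*k)²)
9*(103 + a(-11, 12)) = 9*(103 + (3 - 11 - 4*12)²) = 9*(103 + (3 - 11 - 48)²) = 9*(103 + (-56)²) = 9*(103 + 3136) = 9*3239 = 29151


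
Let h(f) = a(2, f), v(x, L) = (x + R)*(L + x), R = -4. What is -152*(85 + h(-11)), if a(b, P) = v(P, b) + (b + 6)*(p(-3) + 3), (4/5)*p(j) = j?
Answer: -32528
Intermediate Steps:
p(j) = 5*j/4
v(x, L) = (-4 + x)*(L + x) (v(x, L) = (x - 4)*(L + x) = (-4 + x)*(L + x))
a(b, P) = -9/2 + P² - 4*P - 19*b/4 + P*b (a(b, P) = (P² - 4*b - 4*P + b*P) + (b + 6)*((5/4)*(-3) + 3) = (P² - 4*b - 4*P + P*b) + (6 + b)*(-15/4 + 3) = (P² - 4*P - 4*b + P*b) + (6 + b)*(-¾) = (P² - 4*P - 4*b + P*b) + (-9/2 - 3*b/4) = -9/2 + P² - 4*P - 19*b/4 + P*b)
h(f) = -14 + f² - 2*f (h(f) = -9/2 + f² - 4*f - 19/4*2 + f*2 = -9/2 + f² - 4*f - 19/2 + 2*f = -14 + f² - 2*f)
-152*(85 + h(-11)) = -152*(85 + (-14 + (-11)² - 2*(-11))) = -152*(85 + (-14 + 121 + 22)) = -152*(85 + 129) = -152*214 = -32528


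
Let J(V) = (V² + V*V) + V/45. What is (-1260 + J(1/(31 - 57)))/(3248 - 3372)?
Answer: 2395571/235755 ≈ 10.161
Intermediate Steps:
J(V) = 2*V² + V/45 (J(V) = (V² + V²) + V*(1/45) = 2*V² + V/45)
(-1260 + J(1/(31 - 57)))/(3248 - 3372) = (-1260 + (1 + 90/(31 - 57))/(45*(31 - 57)))/(3248 - 3372) = (-1260 + (1/45)*(1 + 90/(-26))/(-26))/(-124) = (-1260 + (1/45)*(-1/26)*(1 + 90*(-1/26)))*(-1/124) = (-1260 + (1/45)*(-1/26)*(1 - 45/13))*(-1/124) = (-1260 + (1/45)*(-1/26)*(-32/13))*(-1/124) = (-1260 + 16/7605)*(-1/124) = -9582284/7605*(-1/124) = 2395571/235755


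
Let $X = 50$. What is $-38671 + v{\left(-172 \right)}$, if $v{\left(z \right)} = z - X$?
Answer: $-38893$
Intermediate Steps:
$v{\left(z \right)} = -50 + z$ ($v{\left(z \right)} = z - 50 = -50 + z$)
$-38671 + v{\left(-172 \right)} = -38671 - 222 = -38893$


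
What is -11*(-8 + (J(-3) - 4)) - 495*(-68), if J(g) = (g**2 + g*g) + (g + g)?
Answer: 33660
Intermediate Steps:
J(g) = 2*g + 2*g**2 (J(g) = (g**2 + g**2) + 2*g = 2*g**2 + 2*g = 2*g + 2*g**2)
-11*(-8 + (J(-3) - 4)) - 495*(-68) = -11*(-8 + (2*(-3)*(1 - 3) - 4)) - 495*(-68) = -11*(-8 + (2*(-3)*(-2) - 4)) + 33660 = -11*(-8 + (12 - 4)) + 33660 = -11*(-8 + 8) + 33660 = -11*0 + 33660 = 0 + 33660 = 33660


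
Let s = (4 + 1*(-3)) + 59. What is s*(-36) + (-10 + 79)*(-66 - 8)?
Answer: -7266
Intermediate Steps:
s = 60 (s = (4 - 3) + 59 = 1 + 59 = 60)
s*(-36) + (-10 + 79)*(-66 - 8) = 60*(-36) + (-10 + 79)*(-66 - 8) = -2160 + 69*(-74) = -2160 - 5106 = -7266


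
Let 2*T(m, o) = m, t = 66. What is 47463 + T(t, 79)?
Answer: 47496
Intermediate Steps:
T(m, o) = m/2
47463 + T(t, 79) = 47463 + (½)*66 = 47463 + 33 = 47496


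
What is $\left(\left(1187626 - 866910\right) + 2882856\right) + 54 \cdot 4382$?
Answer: $3440200$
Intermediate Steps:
$\left(\left(1187626 - 866910\right) + 2882856\right) + 54 \cdot 4382 = \left(\left(1187626 - 866910\right) + 2882856\right) + 236628 = \left(320716 + 2882856\right) + 236628 = 3203572 + 236628 = 3440200$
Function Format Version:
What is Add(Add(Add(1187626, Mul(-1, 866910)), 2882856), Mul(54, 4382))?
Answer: 3440200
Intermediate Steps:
Add(Add(Add(1187626, Mul(-1, 866910)), 2882856), Mul(54, 4382)) = Add(Add(Add(1187626, -866910), 2882856), 236628) = Add(Add(320716, 2882856), 236628) = Add(3203572, 236628) = 3440200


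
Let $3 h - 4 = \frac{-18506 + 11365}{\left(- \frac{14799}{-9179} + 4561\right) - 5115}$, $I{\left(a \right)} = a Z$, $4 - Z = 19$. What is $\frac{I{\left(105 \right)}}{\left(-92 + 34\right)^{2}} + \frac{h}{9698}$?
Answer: $- \frac{38675158798167}{82708009037212} \approx -0.46761$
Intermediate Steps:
$Z = -15$ ($Z = 4 - 19 = -15$)
$I{\left(a \right)} = - 15 a$ ($I{\left(a \right)} = a \left(-15\right) = - 15 a$)
$h = \frac{28609569}{5070367}$ ($h = \frac{4}{3} + \frac{\left(-18506 + 11365\right) \frac{1}{\left(- \frac{14799}{-9179} + 4561\right) - 5115}}{3} = \frac{4}{3} + \frac{\left(-7141\right) \frac{1}{\left(\left(-14799\right) \left(- \frac{1}{9179}\right) + 4561\right) - 5115}}{3} = \frac{4}{3} + \frac{\left(-7141\right) \frac{1}{\left(\frac{14799}{9179} + 4561\right) - 5115}}{3} = \frac{4}{3} + \frac{\left(-7141\right) \frac{1}{\frac{41880218}{9179} - 5115}}{3} = \frac{4}{3} + \frac{\left(-7141\right) \frac{1}{- \frac{5070367}{9179}}}{3} = \frac{4}{3} + \frac{\left(-7141\right) \left(- \frac{9179}{5070367}\right)}{3} = \frac{4}{3} + \frac{1}{3} \cdot \frac{65547239}{5070367} = \frac{4}{3} + \frac{65547239}{15211101} = \frac{28609569}{5070367} \approx 5.6425$)
$\frac{I{\left(105 \right)}}{\left(-92 + 34\right)^{2}} + \frac{h}{9698} = \frac{\left(-15\right) 105}{\left(-92 + 34\right)^{2}} + \frac{28609569}{5070367 \cdot 9698} = - \frac{1575}{\left(-58\right)^{2}} + \frac{28609569}{5070367} \cdot \frac{1}{9698} = - \frac{1575}{3364} + \frac{28609569}{49172419166} = - \frac{38675158798167}{82708009037212}$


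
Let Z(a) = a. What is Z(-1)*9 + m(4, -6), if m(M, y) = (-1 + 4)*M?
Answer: 3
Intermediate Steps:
m(M, y) = 3*M
Z(-1)*9 + m(4, -6) = -1*9 + 3*4 = -9 + 12 = 3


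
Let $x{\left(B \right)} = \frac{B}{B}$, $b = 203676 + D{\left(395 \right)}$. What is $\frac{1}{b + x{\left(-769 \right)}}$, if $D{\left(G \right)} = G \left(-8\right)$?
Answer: $\frac{1}{200517} \approx 4.9871 \cdot 10^{-6}$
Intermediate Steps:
$D{\left(G \right)} = - 8 G$
$b = 200516$ ($b = 203676 - 3160 = 200516$)
$x{\left(B \right)} = 1$
$\frac{1}{b + x{\left(-769 \right)}} = \frac{1}{200516 + 1} = \frac{1}{200517}$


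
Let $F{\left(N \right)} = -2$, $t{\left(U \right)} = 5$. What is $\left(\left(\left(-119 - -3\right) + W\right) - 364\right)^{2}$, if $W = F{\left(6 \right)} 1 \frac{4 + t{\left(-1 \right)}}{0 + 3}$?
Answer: $236196$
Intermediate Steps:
$W = -6$ ($W = \left(-2\right) 1 \frac{4 + 5}{0 + 3} = - 2 \cdot \frac{9}{3} = - 2 \cdot 9 \cdot \frac{1}{3} = \left(-2\right) 3 = -6$)
$\left(\left(\left(-119 - -3\right) + W\right) - 364\right)^{2} = \left(\left(\left(-119 - -3\right) - 6\right) - 364\right)^{2} = \left(\left(\left(-119 + 3\right) - 6\right) - 364\right)^{2} = \left(\left(-116 - 6\right) - 364\right)^{2} = \left(-122 - 364\right)^{2} = \left(-486\right)^{2} = 236196$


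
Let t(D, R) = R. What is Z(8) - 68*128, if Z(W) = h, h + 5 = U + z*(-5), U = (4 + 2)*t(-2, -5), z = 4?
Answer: -8759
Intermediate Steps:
U = -30 (U = (4 + 2)*(-5) = 6*(-5) = -30)
h = -55 (h = -5 + (-30 + 4*(-5)) = -5 + (-30 - 20) = -5 - 50 = -55)
Z(W) = -55
Z(8) - 68*128 = -55 - 68*128 = -55 - 8704 = -8759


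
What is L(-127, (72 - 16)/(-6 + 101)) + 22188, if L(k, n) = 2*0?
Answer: 22188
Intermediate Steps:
L(k, n) = 0
L(-127, (72 - 16)/(-6 + 101)) + 22188 = 0 + 22188 = 22188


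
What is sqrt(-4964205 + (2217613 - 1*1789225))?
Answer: I*sqrt(4535817) ≈ 2129.7*I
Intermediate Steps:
sqrt(-4964205 + (2217613 - 1*1789225)) = sqrt(-4964205 + (2217613 - 1789225)) = sqrt(-4964205 + 428388) = sqrt(-4535817) = I*sqrt(4535817)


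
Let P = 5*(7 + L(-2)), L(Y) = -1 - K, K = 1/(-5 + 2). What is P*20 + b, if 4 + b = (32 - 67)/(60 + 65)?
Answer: 47179/75 ≈ 629.05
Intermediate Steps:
K = -⅓ (K = 1/(-3) = -⅓ ≈ -0.33333)
b = -107/25 (b = -4 + (32 - 67)/(60 + 65) = -4 - 35/125 = -4 - 35*1/125 = -4 - 7/25 = -107/25 ≈ -4.2800)
L(Y) = -⅔ (L(Y) = -1 - 1*(-⅓) = -1 + ⅓ = -⅔)
P = 95/3 (P = 5*(7 - ⅔) = 5*(19/3) = 95/3 ≈ 31.667)
P*20 + b = (95/3)*20 - 107/25 = 1900/3 - 107/25 = 47179/75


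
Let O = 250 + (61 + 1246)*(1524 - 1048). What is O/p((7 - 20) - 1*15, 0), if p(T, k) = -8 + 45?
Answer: 622382/37 ≈ 16821.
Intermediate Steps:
p(T, k) = 37
O = 622382 (O = 250 + 1307*476 = 250 + 622132 = 622382)
O/p((7 - 20) - 1*15, 0) = 622382/37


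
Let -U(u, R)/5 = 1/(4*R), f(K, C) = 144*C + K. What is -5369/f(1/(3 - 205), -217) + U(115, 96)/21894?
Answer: 9118000428763/53067667859712 ≈ 0.17182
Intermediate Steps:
f(K, C) = K + 144*C
U(u, R) = -5/(4*R) (U(u, R) = -5*1/(4*R) = -5/(4*R))
-5369/f(1/(3 - 205), -217) + U(115, 96)/21894 = -5369/(1/(3 - 205) + 144*(-217)) - 5/4/96/21894 = -5369/(1/(-202) - 31248) - 5/4*1/96*(1/21894) = -5369/(-1/202 - 31248) - 5/384*1/21894 = -5369/(-6312097/202) - 5/8407296 = -5369*(-202/6312097) - 5/8407296 = 1084538/6312097 - 5/8407296 = 9118000428763/53067667859712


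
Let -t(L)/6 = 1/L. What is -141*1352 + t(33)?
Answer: -2096954/11 ≈ -1.9063e+5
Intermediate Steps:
t(L) = -6/L
-141*1352 + t(33) = -141*1352 - 6/33 = -190632 - 6*1/33 = -190632 - 2/11 = -2096954/11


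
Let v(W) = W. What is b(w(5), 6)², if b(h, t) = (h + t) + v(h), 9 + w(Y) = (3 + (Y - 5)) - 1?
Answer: 64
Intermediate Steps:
w(Y) = -12 + Y (w(Y) = -9 + ((3 + (Y - 5)) - 1) = -9 + ((3 + (-5 + Y)) - 1) = -9 + ((-2 + Y) - 1) = -9 + (-3 + Y) = -12 + Y)
b(h, t) = t + 2*h (b(h, t) = (h + t) + h = t + 2*h)
b(w(5), 6)² = (6 + 2*(-12 + 5))² = (6 + 2*(-7))² = (6 - 14)² = (-8)² = 64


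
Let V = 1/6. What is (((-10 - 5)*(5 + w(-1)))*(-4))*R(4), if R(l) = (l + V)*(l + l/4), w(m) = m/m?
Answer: 7500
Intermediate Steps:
w(m) = 1
V = ⅙ ≈ 0.16667
R(l) = 5*l*(⅙ + l)/4 (R(l) = (l + ⅙)*(l + l/4) = (⅙ + l)*(l + l*(¼)) = (⅙ + l)*(l + l/4) = (⅙ + l)*(5*l/4) = 5*l*(⅙ + l)/4)
(((-10 - 5)*(5 + w(-1)))*(-4))*R(4) = (((-10 - 5)*(5 + 1))*(-4))*((5/24)*4*(1 + 6*4)) = (-15*6*(-4))*((5/24)*4*(1 + 24)) = (-90*(-4))*((5/24)*4*25) = 360*(125/6) = 7500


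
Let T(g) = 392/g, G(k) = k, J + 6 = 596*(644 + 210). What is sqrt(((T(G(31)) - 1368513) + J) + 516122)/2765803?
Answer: I*sqrt(330007741)/85739893 ≈ 0.00021187*I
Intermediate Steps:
J = 508978 (J = -6 + 596*(644 + 210) = -6 + 596*854 = -6 + 508984 = 508978)
sqrt(((T(G(31)) - 1368513) + J) + 516122)/2765803 = sqrt(((392/31 - 1368513) + 508978) + 516122)/2765803 = sqrt(((392*(1/31) - 1368513) + 508978) + 516122)*(1/2765803) = sqrt(((392/31 - 1368513) + 508978) + 516122)*(1/2765803) = sqrt((-42423511/31 + 508978) + 516122)*(1/2765803) = sqrt(-26645193/31 + 516122)*(1/2765803) = sqrt(-10645411/31)*(1/2765803) = (I*sqrt(330007741)/31)*(1/2765803) = I*sqrt(330007741)/85739893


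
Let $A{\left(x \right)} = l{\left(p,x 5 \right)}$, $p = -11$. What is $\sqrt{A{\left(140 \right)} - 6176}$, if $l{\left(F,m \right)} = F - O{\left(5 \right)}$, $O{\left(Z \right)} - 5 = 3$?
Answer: $i \sqrt{6195} \approx 78.708 i$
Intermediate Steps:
$O{\left(Z \right)} = 8$ ($O{\left(Z \right)} = 5 + 3 = 8$)
$l{\left(F,m \right)} = -8 + F$ ($l{\left(F,m \right)} = F - 8 = -8 + F$)
$A{\left(x \right)} = -19$ ($A{\left(x \right)} = -8 - 11 = -19$)
$\sqrt{A{\left(140 \right)} - 6176} = \sqrt{-19 - 6176} = \sqrt{-6195} = i \sqrt{6195}$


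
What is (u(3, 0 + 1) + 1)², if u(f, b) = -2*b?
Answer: 1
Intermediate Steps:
(u(3, 0 + 1) + 1)² = (-2*(0 + 1) + 1)² = (-2*1 + 1)² = (-2 + 1)² = (-1)² = 1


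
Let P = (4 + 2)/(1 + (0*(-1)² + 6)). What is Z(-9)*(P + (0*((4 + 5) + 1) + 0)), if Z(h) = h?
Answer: -54/7 ≈ -7.7143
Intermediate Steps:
P = 6/7 (P = 6/(1 + (0*1 + 6)) = 6/(1 + (0 + 6)) = 6/(1 + 6) = 6/7 ≈ 0.85714)
Z(-9)*(P + (0*((4 + 5) + 1) + 0)) = -9*(6/7 + (0*((4 + 5) + 1) + 0)) = -9*(6/7 + (0*(9 + 1) + 0)) = -9*(6/7 + (0*10 + 0)) = -9*(6/7 + (0 + 0)) = -9*(6/7 + 0) = -9*6/7 = -54/7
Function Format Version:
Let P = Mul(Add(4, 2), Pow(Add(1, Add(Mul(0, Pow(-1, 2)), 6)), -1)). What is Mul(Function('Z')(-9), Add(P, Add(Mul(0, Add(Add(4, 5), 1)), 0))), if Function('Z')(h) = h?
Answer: Rational(-54, 7) ≈ -7.7143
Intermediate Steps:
P = Rational(6, 7) (P = Mul(6, Pow(Add(1, Add(Mul(0, 1), 6)), -1)) = Mul(6, Pow(Add(1, Add(0, 6)), -1)) = Mul(6, Pow(Add(1, 6), -1)) = Mul(6, Pow(7, -1)) = Mul(6, Rational(1, 7)) = Rational(6, 7) ≈ 0.85714)
Mul(Function('Z')(-9), Add(P, Add(Mul(0, Add(Add(4, 5), 1)), 0))) = Mul(-9, Add(Rational(6, 7), Add(Mul(0, Add(Add(4, 5), 1)), 0))) = Mul(-9, Add(Rational(6, 7), Add(Mul(0, Add(9, 1)), 0))) = Mul(-9, Add(Rational(6, 7), Add(Mul(0, 10), 0))) = Mul(-9, Add(Rational(6, 7), Add(0, 0))) = Mul(-9, Add(Rational(6, 7), 0)) = Mul(-9, Rational(6, 7)) = Rational(-54, 7)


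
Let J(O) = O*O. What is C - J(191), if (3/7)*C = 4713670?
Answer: 32886247/3 ≈ 1.0962e+7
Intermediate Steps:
C = 32995690/3 (C = (7/3)*4713670 = 32995690/3 ≈ 1.0999e+7)
J(O) = O**2
C - J(191) = 32995690/3 - 1*191**2 = 32995690/3 - 1*36481 = 32995690/3 - 36481 = 32886247/3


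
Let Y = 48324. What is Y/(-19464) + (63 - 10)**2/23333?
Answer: -89405793/37846126 ≈ -2.3624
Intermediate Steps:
Y/(-19464) + (63 - 10)**2/23333 = 48324/(-19464) + (63 - 10)**2/23333 = 48324*(-1/19464) + 53**2*(1/23333) = -4027/1622 + 2809*(1/23333) = -4027/1622 + 2809/23333 = -89405793/37846126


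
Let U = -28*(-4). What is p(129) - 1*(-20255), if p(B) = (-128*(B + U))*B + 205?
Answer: -3958932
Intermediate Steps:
U = 112
p(B) = 205 + B*(-14336 - 128*B) (p(B) = (-128*(B + 112))*B + 205 = (-128*(112 + B))*B + 205 = (-14336 - 128*B)*B + 205 = B*(-14336 - 128*B) + 205 = 205 + B*(-14336 - 128*B))
p(129) - 1*(-20255) = (205 - 14336*129 - 128*129²) - 1*(-20255) = (205 - 1849344 - 128*16641) + 20255 = (205 - 1849344 - 2130048) + 20255 = -3979187 + 20255 = -3958932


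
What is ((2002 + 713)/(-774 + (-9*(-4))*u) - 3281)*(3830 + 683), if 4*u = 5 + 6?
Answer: -667138738/45 ≈ -1.4825e+7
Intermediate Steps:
u = 11/4 (u = (5 + 6)/4 = (¼)*11 = 11/4 ≈ 2.7500)
((2002 + 713)/(-774 + (-9*(-4))*u) - 3281)*(3830 + 683) = ((2002 + 713)/(-774 - 9*(-4)*(11/4)) - 3281)*(3830 + 683) = (2715/(-774 + 36*(11/4)) - 3281)*4513 = (2715/(-774 + 99) - 3281)*4513 = (2715/(-675) - 3281)*4513 = (2715*(-1/675) - 3281)*4513 = (-181/45 - 3281)*4513 = -147826/45*4513 = -667138738/45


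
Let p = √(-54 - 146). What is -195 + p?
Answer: -195 + 10*I*√2 ≈ -195.0 + 14.142*I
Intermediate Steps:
p = 10*I*√2 (p = √(-200) = 10*I*√2 ≈ 14.142*I)
-195 + p = -195 + 10*I*√2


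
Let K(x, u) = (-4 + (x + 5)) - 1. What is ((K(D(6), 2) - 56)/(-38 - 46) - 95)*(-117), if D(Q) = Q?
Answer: 154635/14 ≈ 11045.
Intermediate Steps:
K(x, u) = x (K(x, u) = (-4 + (5 + x)) - 1 = (1 + x) - 1 = x)
((K(D(6), 2) - 56)/(-38 - 46) - 95)*(-117) = ((6 - 56)/(-38 - 46) - 95)*(-117) = (-50/(-84) - 95)*(-117) = (-50*(-1/84) - 95)*(-117) = (25/42 - 95)*(-117) = -3965/42*(-117) = 154635/14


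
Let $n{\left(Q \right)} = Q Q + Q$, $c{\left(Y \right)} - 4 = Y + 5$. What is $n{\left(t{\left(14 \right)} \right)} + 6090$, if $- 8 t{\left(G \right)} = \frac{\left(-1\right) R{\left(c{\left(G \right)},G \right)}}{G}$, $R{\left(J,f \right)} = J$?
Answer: $\frac{76396065}{12544} \approx 6090.3$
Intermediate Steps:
$c{\left(Y \right)} = 9 + Y$ ($c{\left(Y \right)} = 4 + \left(Y + 5\right) = 4 + \left(5 + Y\right) = 9 + Y$)
$t{\left(G \right)} = - \frac{-9 - G}{8 G}$ ($t{\left(G \right)} = - \frac{- (9 + G) \frac{1}{G}}{8} = - \frac{\left(-9 - G\right) \frac{1}{G}}{8} = - \frac{\frac{1}{G} \left(-9 - G\right)}{8} = - \frac{-9 - G}{8 G}$)
$n{\left(Q \right)} = Q + Q^{2}$ ($n{\left(Q \right)} = Q^{2} + Q = Q + Q^{2}$)
$n{\left(t{\left(14 \right)} \right)} + 6090 = \frac{9 + 14}{8 \cdot 14} \left(1 + \frac{9 + 14}{8 \cdot 14}\right) + 6090 = \frac{1}{8} \cdot \frac{1}{14} \cdot 23 \left(1 + \frac{1}{8} \cdot \frac{1}{14} \cdot 23\right) + 6090 = \frac{23 \left(1 + \frac{23}{112}\right)}{112} + 6090 = \frac{23}{112} \cdot \frac{135}{112} + 6090 = \frac{3105}{12544} + 6090 = \frac{76396065}{12544}$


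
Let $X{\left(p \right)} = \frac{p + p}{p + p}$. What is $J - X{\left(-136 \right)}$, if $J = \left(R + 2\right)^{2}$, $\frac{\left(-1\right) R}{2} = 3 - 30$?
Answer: $3135$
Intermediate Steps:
$R = 54$ ($R = - 2 \left(3 - 30\right) = \left(-2\right) \left(-27\right) = 54$)
$J = 3136$ ($J = \left(54 + 2\right)^{2} = 56^{2} = 3136$)
$X{\left(p \right)} = 1$ ($X{\left(p \right)} = \frac{2 p}{2 p} = 2 p \frac{1}{2 p} = 1$)
$J - X{\left(-136 \right)} = 3136 - 1 = 3135$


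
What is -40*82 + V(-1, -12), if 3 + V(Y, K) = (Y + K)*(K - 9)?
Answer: -3010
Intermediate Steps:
V(Y, K) = -3 + (-9 + K)*(K + Y) (V(Y, K) = -3 + (Y + K)*(K - 9) = -3 + (K + Y)*(-9 + K) = -3 + (-9 + K)*(K + Y))
-40*82 + V(-1, -12) = -40*82 + (-3 + (-12)² - 9*(-12) - 9*(-1) - 12*(-1)) = -3280 + (-3 + 144 + 108 + 9 + 12) = -3280 + 270 = -3010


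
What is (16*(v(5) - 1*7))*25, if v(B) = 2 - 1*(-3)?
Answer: -800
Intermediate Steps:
v(B) = 5 (v(B) = 2 + 3 = 5)
(16*(v(5) - 1*7))*25 = (16*(5 - 1*7))*25 = (16*(5 - 7))*25 = (16*(-2))*25 = -32*25 = -800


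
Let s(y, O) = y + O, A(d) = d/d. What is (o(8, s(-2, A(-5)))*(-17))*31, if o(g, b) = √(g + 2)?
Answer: -527*√10 ≈ -1666.5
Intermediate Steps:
A(d) = 1
s(y, O) = O + y
o(g, b) = √(2 + g)
(o(8, s(-2, A(-5)))*(-17))*31 = (√(2 + 8)*(-17))*31 = (√10*(-17))*31 = -17*√10*31 = -527*√10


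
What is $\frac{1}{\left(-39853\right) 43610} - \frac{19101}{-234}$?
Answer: $\frac{2766444516008}{33890791935} \approx 81.628$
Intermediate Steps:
$\frac{1}{\left(-39853\right) 43610} - \frac{19101}{-234} = \left(- \frac{1}{39853}\right) \frac{1}{43610} - - \frac{6367}{78} = - \frac{1}{1737989330} + \frac{6367}{78} = \frac{2766444516008}{33890791935}$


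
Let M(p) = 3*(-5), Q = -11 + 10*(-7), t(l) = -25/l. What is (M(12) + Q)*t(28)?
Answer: 600/7 ≈ 85.714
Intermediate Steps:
Q = -81 (Q = -11 - 70 = -81)
M(p) = -15
(M(12) + Q)*t(28) = (-15 - 81)*(-25/28) = -(-2400)/28 = -96*(-25/28) = 600/7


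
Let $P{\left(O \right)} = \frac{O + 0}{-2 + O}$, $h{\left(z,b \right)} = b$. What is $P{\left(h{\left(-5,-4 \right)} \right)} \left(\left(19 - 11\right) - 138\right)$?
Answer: $- \frac{260}{3} \approx -86.667$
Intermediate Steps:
$P{\left(O \right)} = \frac{O}{-2 + O}$
$P{\left(h{\left(-5,-4 \right)} \right)} \left(\left(19 - 11\right) - 138\right) = - \frac{4}{-2 - 4} \left(\left(19 - 11\right) - 138\right) = - \frac{4}{-6} \left(\left(19 - 11\right) - 138\right) = \left(-4\right) \left(- \frac{1}{6}\right) \left(8 - 138\right) = \frac{2}{3} \left(-130\right) = - \frac{260}{3}$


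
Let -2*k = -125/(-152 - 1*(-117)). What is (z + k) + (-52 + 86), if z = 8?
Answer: 563/14 ≈ 40.214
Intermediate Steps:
k = -25/14 (k = -(-125)/(2*(-152 - 1*(-117))) = -(-125)/(2*(-152 + 117)) = -(-125)/(2*(-35)) = -(-125)*(-1)/(2*35) = -1/2*25/7 = -25/14 ≈ -1.7857)
(z + k) + (-52 + 86) = (8 - 25/14) + (-52 + 86) = 87/14 + 34 = 563/14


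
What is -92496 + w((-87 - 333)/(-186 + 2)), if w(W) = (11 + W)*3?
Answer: -4252983/46 ≈ -92456.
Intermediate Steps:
w(W) = 33 + 3*W
-92496 + w((-87 - 333)/(-186 + 2)) = -92496 + (33 + 3*((-87 - 333)/(-186 + 2))) = -92496 + (33 + 3*(-420/(-184))) = -92496 + (33 + 3*(-420*(-1/184))) = -92496 + (33 + 3*(105/46)) = -92496 + (33 + 315/46) = -92496 + 1833/46 = -4252983/46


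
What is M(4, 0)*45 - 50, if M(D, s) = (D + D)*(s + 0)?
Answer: -50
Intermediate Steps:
M(D, s) = 2*D*s (M(D, s) = (2*D)*s = 2*D*s)
M(4, 0)*45 - 50 = (2*4*0)*45 - 50 = 0*45 - 50 = 0 - 50 = -50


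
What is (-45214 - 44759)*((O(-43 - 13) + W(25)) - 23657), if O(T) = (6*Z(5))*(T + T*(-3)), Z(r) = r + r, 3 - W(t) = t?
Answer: 1525852107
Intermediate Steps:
W(t) = 3 - t
Z(r) = 2*r
O(T) = -120*T (O(T) = (6*(2*5))*(T + T*(-3)) = (6*10)*(T - 3*T) = 60*(-2*T) = -120*T)
(-45214 - 44759)*((O(-43 - 13) + W(25)) - 23657) = (-45214 - 44759)*((-120*(-43 - 13) + (3 - 1*25)) - 23657) = -89973*((-120*(-56) + (3 - 25)) - 23657) = -89973*((6720 - 22) - 23657) = -89973*(6698 - 23657) = -89973*(-16959) = 1525852107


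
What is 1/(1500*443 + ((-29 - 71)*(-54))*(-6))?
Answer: 1/632100 ≈ 1.5820e-6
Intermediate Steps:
1/(1500*443 + ((-29 - 71)*(-54))*(-6)) = 1/(664500 - 100*(-54)*(-6)) = 1/(664500 + 5400*(-6)) = 1/(664500 - 32400) = 1/632100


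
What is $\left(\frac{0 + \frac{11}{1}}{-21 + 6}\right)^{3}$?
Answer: $- \frac{1331}{3375} \approx -0.39437$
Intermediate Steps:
$\left(\frac{0 + \frac{11}{1}}{-21 + 6}\right)^{3} = \left(\frac{0 + 11 \cdot 1}{-15}\right)^{3} = \left(\left(0 + 11\right) \left(- \frac{1}{15}\right)\right)^{3} = \left(11 \left(- \frac{1}{15}\right)\right)^{3} = \left(- \frac{11}{15}\right)^{3} = - \frac{1331}{3375}$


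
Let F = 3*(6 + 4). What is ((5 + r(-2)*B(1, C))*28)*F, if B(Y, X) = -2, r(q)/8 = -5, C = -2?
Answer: 71400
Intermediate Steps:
r(q) = -40 (r(q) = 8*(-5) = -40)
F = 30 (F = 3*10 = 30)
((5 + r(-2)*B(1, C))*28)*F = ((5 - 40*(-2))*28)*30 = ((5 + 80)*28)*30 = (85*28)*30 = 2380*30 = 71400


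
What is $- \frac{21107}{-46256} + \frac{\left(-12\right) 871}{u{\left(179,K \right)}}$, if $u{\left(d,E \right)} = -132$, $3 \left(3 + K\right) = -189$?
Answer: $\frac{40521153}{508816} \approx 79.638$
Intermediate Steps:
$K = -66$ ($K = -3 + \frac{1}{3} \left(-189\right) = -3 - 63 = -66$)
$- \frac{21107}{-46256} + \frac{\left(-12\right) 871}{u{\left(179,K \right)}} = - \frac{21107}{-46256} + \frac{\left(-12\right) 871}{-132} = \left(-21107\right) \left(- \frac{1}{46256}\right) - - \frac{871}{11} = \frac{21107}{46256} + \frac{871}{11} = \frac{40521153}{508816}$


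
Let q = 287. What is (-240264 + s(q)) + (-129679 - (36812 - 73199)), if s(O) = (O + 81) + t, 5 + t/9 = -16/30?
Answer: -1666189/5 ≈ -3.3324e+5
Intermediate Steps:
t = -249/5 (t = -45 + 9*(-16/30) = -45 + 9*(-16*1/30) = -45 + 9*(-8/15) = -45 - 24/5 = -249/5 ≈ -49.800)
s(O) = 156/5 + O (s(O) = (O + 81) - 249/5 = (81 + O) - 249/5 = 156/5 + O)
(-240264 + s(q)) + (-129679 - (36812 - 73199)) = (-240264 + (156/5 + 287)) + (-129679 - (36812 - 73199)) = (-240264 + 1591/5) + (-129679 - 1*(-36387)) = -1199729/5 + (-129679 + 36387) = -1199729/5 - 93292 = -1666189/5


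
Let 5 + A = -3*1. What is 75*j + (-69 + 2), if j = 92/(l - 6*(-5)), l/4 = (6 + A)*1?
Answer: 2713/11 ≈ 246.64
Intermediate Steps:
A = -8 (A = -5 - 3*1 = -5 - 3 = -8)
l = -8 (l = 4*((6 - 8)*1) = 4*(-2*1) = 4*(-2) = -8)
j = 46/11 (j = 92/(-8 - 6*(-5)) = 92/(-8 + 30) = 92/22 = 92*(1/22) = 46/11 ≈ 4.1818)
75*j + (-69 + 2) = 75*(46/11) + (-69 + 2) = 3450/11 - 67 = 2713/11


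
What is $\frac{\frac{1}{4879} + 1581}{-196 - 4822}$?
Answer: $- \frac{3856850}{12241411} \approx -0.31507$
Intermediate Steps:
$\frac{\frac{1}{4879} + 1581}{-196 - 4822} = \frac{\frac{1}{4879} + 1581}{-5018} = \frac{7713700}{4879} \left(- \frac{1}{5018}\right) = - \frac{3856850}{12241411}$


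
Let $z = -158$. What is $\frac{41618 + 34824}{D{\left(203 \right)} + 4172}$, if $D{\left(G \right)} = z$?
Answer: $\frac{38221}{2007} \approx 19.044$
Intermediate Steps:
$D{\left(G \right)} = -158$
$\frac{41618 + 34824}{D{\left(203 \right)} + 4172} = \frac{41618 + 34824}{-158 + 4172} = \frac{76442}{4014} = 76442 \cdot \frac{1}{4014} = \frac{38221}{2007}$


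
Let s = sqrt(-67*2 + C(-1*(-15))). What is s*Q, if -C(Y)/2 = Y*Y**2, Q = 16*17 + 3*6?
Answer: 580*I*sqrt(1721) ≈ 24061.0*I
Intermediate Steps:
Q = 290 (Q = 272 + 18 = 290)
C(Y) = -2*Y**3 (C(Y) = -2*Y*Y**2 = -2*Y**3)
s = 2*I*sqrt(1721) (s = sqrt(-67*2 - 2*(-1*(-15))**3) = sqrt(-134 - 2*15**3) = sqrt(-134 - 2*3375) = sqrt(-134 - 6750) = sqrt(-6884) = 2*I*sqrt(1721) ≈ 82.97*I)
s*Q = (2*I*sqrt(1721))*290 = 580*I*sqrt(1721)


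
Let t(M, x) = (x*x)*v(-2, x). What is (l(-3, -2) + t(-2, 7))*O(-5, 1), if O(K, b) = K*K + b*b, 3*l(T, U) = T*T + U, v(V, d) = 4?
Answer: 15470/3 ≈ 5156.7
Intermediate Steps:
l(T, U) = U/3 + T**2/3 (l(T, U) = (T*T + U)/3 = (T**2 + U)/3 = (U + T**2)/3 = U/3 + T**2/3)
t(M, x) = 4*x**2 (t(M, x) = (x*x)*4 = x**2*4 = 4*x**2)
O(K, b) = K**2 + b**2
(l(-3, -2) + t(-2, 7))*O(-5, 1) = (((1/3)*(-2) + (1/3)*(-3)**2) + 4*7**2)*((-5)**2 + 1**2) = ((-2/3 + (1/3)*9) + 4*49)*(25 + 1) = ((-2/3 + 3) + 196)*26 = (7/3 + 196)*26 = (595/3)*26 = 15470/3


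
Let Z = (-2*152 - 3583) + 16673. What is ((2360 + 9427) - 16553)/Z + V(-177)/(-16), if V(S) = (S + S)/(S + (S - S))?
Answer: -25457/51144 ≈ -0.49775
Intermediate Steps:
Z = 12786 (Z = (-304 - 3583) + 16673 = -3887 + 16673 = 12786)
V(S) = 2 (V(S) = (2*S)/(S + 0) = (2*S)/S = 2)
((2360 + 9427) - 16553)/Z + V(-177)/(-16) = ((2360 + 9427) - 16553)/12786 + 2/(-16) = (11787 - 16553)*(1/12786) + 2*(-1/16) = -4766*1/12786 - 1/8 = -2383/6393 - 1/8 = -25457/51144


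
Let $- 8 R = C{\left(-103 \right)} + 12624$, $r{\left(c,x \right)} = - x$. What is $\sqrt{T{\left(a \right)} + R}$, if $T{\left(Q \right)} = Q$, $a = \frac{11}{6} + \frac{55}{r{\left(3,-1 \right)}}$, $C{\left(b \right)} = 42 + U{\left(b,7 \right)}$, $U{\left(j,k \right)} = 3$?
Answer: $\frac{i \sqrt{219858}}{12} \approx 39.074 i$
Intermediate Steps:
$C{\left(b \right)} = 45$ ($C{\left(b \right)} = 42 + 3 = 45$)
$a = \frac{341}{6}$ ($a = \frac{11}{6} + \frac{55}{\left(-1\right) \left(-1\right)} = 11 \cdot \frac{1}{6} + \frac{55}{1} = \frac{11}{6} + 55 \cdot 1 = \frac{11}{6} + 55 = \frac{341}{6} \approx 56.833$)
$R = - \frac{12669}{8}$ ($R = - \frac{45 + 12624}{8} = \left(- \frac{1}{8}\right) 12669 = - \frac{12669}{8} \approx -1583.6$)
$\sqrt{T{\left(a \right)} + R} = \sqrt{\frac{341}{6} - \frac{12669}{8}} = \sqrt{- \frac{36643}{24}} = \frac{i \sqrt{219858}}{12}$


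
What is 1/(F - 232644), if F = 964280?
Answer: 1/731636 ≈ 1.3668e-6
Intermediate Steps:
1/(F - 232644) = 1/(964280 - 232644) = 1/731636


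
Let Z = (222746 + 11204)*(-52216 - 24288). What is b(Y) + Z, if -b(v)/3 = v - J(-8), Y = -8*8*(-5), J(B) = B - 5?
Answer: -17898111799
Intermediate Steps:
J(B) = -5 + B
Z = -17898110800 (Z = 233950*(-76504) = -17898110800)
Y = 320 (Y = -64*(-5) = 320)
b(v) = -39 - 3*v (b(v) = -3*(v - (-5 - 8)) = -3*(v - 1*(-13)) = -3*(v + 13) = -3*(13 + v) = -39 - 3*v)
b(Y) + Z = (-39 - 3*320) - 17898110800 = (-39 - 960) - 17898110800 = -999 - 17898110800 = -17898111799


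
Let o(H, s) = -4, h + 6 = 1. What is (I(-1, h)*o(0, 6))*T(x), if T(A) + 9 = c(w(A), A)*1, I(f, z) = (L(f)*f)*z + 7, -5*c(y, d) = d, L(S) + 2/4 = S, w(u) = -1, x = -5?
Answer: -16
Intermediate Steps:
h = -5 (h = -6 + 1 = -5)
L(S) = -1/2 + S
c(y, d) = -d/5
I(f, z) = 7 + f*z*(-1/2 + f) (I(f, z) = ((-1/2 + f)*f)*z + 7 = (f*(-1/2 + f))*z + 7 = f*z*(-1/2 + f) + 7 = 7 + f*z*(-1/2 + f))
T(A) = -9 - A/5 (T(A) = -9 - A/5*1 = -9 - A/5)
(I(-1, h)*o(0, 6))*T(x) = ((7 + (1/2)*(-1)*(-5)*(-1 + 2*(-1)))*(-4))*(-9 - 1/5*(-5)) = ((7 + (1/2)*(-1)*(-5)*(-1 - 2))*(-4))*(-9 + 1) = ((7 + (1/2)*(-1)*(-5)*(-3))*(-4))*(-8) = ((7 - 15/2)*(-4))*(-8) = -1/2*(-4)*(-8) = 2*(-8) = -16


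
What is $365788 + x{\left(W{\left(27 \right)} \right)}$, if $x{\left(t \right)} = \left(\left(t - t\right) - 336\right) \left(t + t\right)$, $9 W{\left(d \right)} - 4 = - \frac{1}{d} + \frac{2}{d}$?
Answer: $\frac{29604412}{81} \approx 3.6549 \cdot 10^{5}$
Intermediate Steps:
$W{\left(d \right)} = \frac{4}{9} + \frac{1}{9 d}$ ($W{\left(d \right)} = \frac{4}{9} + \frac{- \frac{1}{d} + \frac{2}{d}}{9} = \frac{4}{9} + \frac{1}{9 d}$)
$x{\left(t \right)} = - 672 t$ ($x{\left(t \right)} = \left(0 - 336\right) 2 t = - 336 \cdot 2 t = - 672 t$)
$365788 + x{\left(W{\left(27 \right)} \right)} = 365788 - 672 \frac{1 + 4 \cdot 27}{9 \cdot 27} = 365788 - 672 \cdot \frac{1}{9} \cdot \frac{1}{27} \left(1 + 108\right) = 365788 - 672 \cdot \frac{1}{9} \cdot \frac{1}{27} \cdot 109 = 365788 - \frac{24416}{81} = \frac{29604412}{81}$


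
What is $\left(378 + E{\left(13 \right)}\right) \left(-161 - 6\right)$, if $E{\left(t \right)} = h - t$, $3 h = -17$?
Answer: $- \frac{180026}{3} \approx -60009.0$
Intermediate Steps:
$h = - \frac{17}{3}$ ($h = \frac{1}{3} \left(-17\right) = - \frac{17}{3} \approx -5.6667$)
$E{\left(t \right)} = - \frac{17}{3} - t$
$\left(378 + E{\left(13 \right)}\right) \left(-161 - 6\right) = \left(378 - \frac{56}{3}\right) \left(-161 - 6\right) = \left(378 - \frac{56}{3}\right) \left(-167\right) = \frac{1078}{3} \left(-167\right) = - \frac{180026}{3}$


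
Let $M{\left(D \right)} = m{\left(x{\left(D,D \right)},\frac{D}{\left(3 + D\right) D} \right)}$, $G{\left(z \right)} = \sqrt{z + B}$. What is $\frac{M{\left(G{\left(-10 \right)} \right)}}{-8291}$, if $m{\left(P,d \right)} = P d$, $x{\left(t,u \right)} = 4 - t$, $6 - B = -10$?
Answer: $- \frac{6}{8291} + \frac{7 \sqrt{6}}{24873} \approx -3.4317 \cdot 10^{-5}$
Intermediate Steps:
$B = 16$ ($B = 6 - -10 = 6 + 10 = 16$)
$G{\left(z \right)} = \sqrt{16 + z}$ ($G{\left(z \right)} = \sqrt{z + 16} = \sqrt{16 + z}$)
$M{\left(D \right)} = \frac{4 - D}{3 + D}$ ($M{\left(D \right)} = \left(4 - D\right) \frac{D}{\left(3 + D\right) D} = \left(4 - D\right) \frac{D}{D \left(3 + D\right)} = \left(4 - D\right) D \frac{1}{D \left(3 + D\right)} = \frac{4 - D}{3 + D}$)
$\frac{M{\left(G{\left(-10 \right)} \right)}}{-8291} = \frac{\frac{1}{3 + \sqrt{16 - 10}} \left(4 - \sqrt{16 - 10}\right)}{-8291} = \frac{4 - \sqrt{6}}{3 + \sqrt{6}} \left(- \frac{1}{8291}\right) = - \frac{4 - \sqrt{6}}{8291 \left(3 + \sqrt{6}\right)}$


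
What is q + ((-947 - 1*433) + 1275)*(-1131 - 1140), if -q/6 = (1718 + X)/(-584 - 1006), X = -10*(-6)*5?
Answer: 63192593/265 ≈ 2.3846e+5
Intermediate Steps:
X = 300 (X = 60*5 = 300)
q = 2018/265 (q = -6*(1718 + 300)/(-584 - 1006) = -12108/(-1590) = -12108*(-1)/1590 = -6*(-1009/795) = 2018/265 ≈ 7.6151)
q + ((-947 - 1*433) + 1275)*(-1131 - 1140) = 2018/265 + ((-947 - 1*433) + 1275)*(-1131 - 1140) = 2018/265 + ((-947 - 433) + 1275)*(-2271) = 2018/265 + (-1380 + 1275)*(-2271) = 2018/265 - 105*(-2271) = 2018/265 + 238455 = 63192593/265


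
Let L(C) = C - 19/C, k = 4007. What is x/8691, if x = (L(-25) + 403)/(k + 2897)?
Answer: 9469/1500066600 ≈ 6.3124e-6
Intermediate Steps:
L(C) = C - 19/C
x = 9469/172600 (x = ((-25 - 19/(-25)) + 403)/(4007 + 2897) = ((-25 - 19*(-1/25)) + 403)/6904 = ((-25 + 19/25) + 403)*(1/6904) = (-606/25 + 403)*(1/6904) = (9469/25)*(1/6904) = 9469/172600 ≈ 0.054861)
x/8691 = (9469/172600)/8691 = (9469/172600)*(1/8691) = 9469/1500066600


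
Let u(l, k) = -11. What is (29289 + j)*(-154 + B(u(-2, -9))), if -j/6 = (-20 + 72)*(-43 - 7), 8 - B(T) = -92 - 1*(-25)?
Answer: -3546231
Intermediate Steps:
B(T) = 75 (B(T) = 8 - (-92 - 1*(-25)) = 8 - (-92 + 25) = 8 - 1*(-67) = 8 + 67 = 75)
j = 15600 (j = -6*(-20 + 72)*(-43 - 7) = -312*(-50) = -6*(-2600) = 15600)
(29289 + j)*(-154 + B(u(-2, -9))) = (29289 + 15600)*(-154 + 75) = 44889*(-79) = -3546231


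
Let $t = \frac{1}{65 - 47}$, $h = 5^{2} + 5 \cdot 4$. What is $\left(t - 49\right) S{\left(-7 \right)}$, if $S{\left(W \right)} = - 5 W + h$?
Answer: $- \frac{35240}{9} \approx -3915.6$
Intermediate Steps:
$h = 45$ ($h = 25 + 20 = 45$)
$S{\left(W \right)} = 45 - 5 W$ ($S{\left(W \right)} = - 5 W + 45 = 45 - 5 W$)
$t = \frac{1}{18} \approx 0.055556$
$\left(t - 49\right) S{\left(-7 \right)} = \left(\frac{1}{18} - 49\right) \left(45 - -35\right) = - \frac{881 \left(45 + 35\right)}{18} = \left(- \frac{881}{18}\right) 80 = - \frac{35240}{9}$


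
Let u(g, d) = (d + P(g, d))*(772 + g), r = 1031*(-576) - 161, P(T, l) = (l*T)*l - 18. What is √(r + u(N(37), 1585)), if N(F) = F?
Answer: √75199104611 ≈ 2.7422e+5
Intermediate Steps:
P(T, l) = -18 + T*l² (P(T, l) = (T*l)*l - 18 = T*l² - 18 = -18 + T*l²)
r = -594017 (r = -593856 - 161 = -594017)
u(g, d) = (772 + g)*(-18 + d + g*d²) (u(g, d) = (d + (-18 + g*d²))*(772 + g) = (-18 + d + g*d²)*(772 + g) = (772 + g)*(-18 + d + g*d²))
√(r + u(N(37), 1585)) = √(-594017 + (-13896 + 772*1585 + 1585*37 + 37*(-18 + 37*1585²) + 772*37*1585²)) = √(-594017 + (-13896 + 1223620 + 58645 + 37*(-18 + 37*2512225) + 772*37*2512225)) = √(-594017 + (-13896 + 1223620 + 58645 + 37*(-18 + 92952325) + 71759194900)) = √(-594017 + (-13896 + 1223620 + 58645 + 37*92952307 + 71759194900)) = √(-594017 + (-13896 + 1223620 + 58645 + 3439235359 + 71759194900)) = √(-594017 + 75199698628) = √75199104611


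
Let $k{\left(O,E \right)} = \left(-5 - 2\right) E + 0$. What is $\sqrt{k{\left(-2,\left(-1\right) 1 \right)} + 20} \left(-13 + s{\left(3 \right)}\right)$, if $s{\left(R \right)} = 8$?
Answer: $- 15 \sqrt{3} \approx -25.981$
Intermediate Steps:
$k{\left(O,E \right)} = - 7 E$ ($k{\left(O,E \right)} = \left(-5 - 2\right) E + 0 = - 7 E + 0 = - 7 E$)
$\sqrt{k{\left(-2,\left(-1\right) 1 \right)} + 20} \left(-13 + s{\left(3 \right)}\right) = \sqrt{- 7 \left(\left(-1\right) 1\right) + 20} \left(-13 + 8\right) = \sqrt{\left(-7\right) \left(-1\right) + 20} \left(-5\right) = \sqrt{7 + 20} \left(-5\right) = \sqrt{27} \left(-5\right) = 3 \sqrt{3} \left(-5\right) = - 15 \sqrt{3}$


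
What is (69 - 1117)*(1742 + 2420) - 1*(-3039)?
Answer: -4358737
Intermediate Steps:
(69 - 1117)*(1742 + 2420) - 1*(-3039) = -1048*4162 + 3039 = -4361776 + 3039 = -4358737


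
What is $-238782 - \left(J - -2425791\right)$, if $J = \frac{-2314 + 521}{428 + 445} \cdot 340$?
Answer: $- \frac{2325562609}{873} \approx -2.6639 \cdot 10^{6}$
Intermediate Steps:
$J = - \frac{609620}{873}$ ($J = - \frac{1793}{873} \cdot 340 = \left(-1793\right) \frac{1}{873} \cdot 340 = \left(- \frac{1793}{873}\right) 340 = - \frac{609620}{873} \approx -698.3$)
$-238782 - \left(J - -2425791\right) = -238782 - \left(- \frac{609620}{873} - -2425791\right) = -238782 - \left(- \frac{609620}{873} + 2425791\right) = -238782 - \frac{2117105923}{873} = - \frac{2325562609}{873}$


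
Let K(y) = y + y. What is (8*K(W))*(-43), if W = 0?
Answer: 0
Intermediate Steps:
K(y) = 2*y
(8*K(W))*(-43) = (8*(2*0))*(-43) = (8*0)*(-43) = 0*(-43) = 0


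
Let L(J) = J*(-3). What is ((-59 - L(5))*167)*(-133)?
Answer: 977284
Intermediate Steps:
L(J) = -3*J
((-59 - L(5))*167)*(-133) = ((-59 - (-3)*5)*167)*(-133) = ((-59 - 1*(-15))*167)*(-133) = ((-59 + 15)*167)*(-133) = -44*167*(-133) = -7348*(-133) = 977284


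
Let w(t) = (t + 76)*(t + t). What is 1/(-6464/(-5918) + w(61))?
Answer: 2959/49459958 ≈ 5.9826e-5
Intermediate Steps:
w(t) = 2*t*(76 + t) (w(t) = (76 + t)*(2*t) = 2*t*(76 + t))
1/(-6464/(-5918) + w(61)) = 1/(-6464/(-5918) + 2*61*(76 + 61)) = 1/(-6464*(-1/5918) + 2*61*137) = 1/(3232/2959 + 16714) = 1/(49459958/2959) = 2959/49459958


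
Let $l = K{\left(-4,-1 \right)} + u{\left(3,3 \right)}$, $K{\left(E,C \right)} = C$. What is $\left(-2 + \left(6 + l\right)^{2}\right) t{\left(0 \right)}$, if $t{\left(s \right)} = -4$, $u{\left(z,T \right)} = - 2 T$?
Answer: $4$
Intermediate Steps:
$l = -7$ ($l = -1 - 6 = -7$)
$\left(-2 + \left(6 + l\right)^{2}\right) t{\left(0 \right)} = \left(-2 + \left(6 - 7\right)^{2}\right) \left(-4\right) = \left(-2 + \left(-1\right)^{2}\right) \left(-4\right) = \left(-2 + 1\right) \left(-4\right) = \left(-1\right) \left(-4\right) = 4$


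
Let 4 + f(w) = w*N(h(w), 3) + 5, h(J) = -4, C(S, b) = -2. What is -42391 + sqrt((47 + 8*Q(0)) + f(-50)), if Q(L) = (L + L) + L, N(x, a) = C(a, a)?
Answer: -42391 + 2*sqrt(37) ≈ -42379.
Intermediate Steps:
N(x, a) = -2
f(w) = 1 - 2*w (f(w) = -4 + (w*(-2) + 5) = -4 + (-2*w + 5) = -4 + (5 - 2*w) = 1 - 2*w)
Q(L) = 3*L (Q(L) = 2*L + L = 3*L)
-42391 + sqrt((47 + 8*Q(0)) + f(-50)) = -42391 + sqrt((47 + 8*(3*0)) + (1 - 2*(-50))) = -42391 + sqrt((47 + 8*0) + (1 + 100)) = -42391 + sqrt((47 + 0) + 101) = -42391 + sqrt(47 + 101) = -42391 + sqrt(148) = -42391 + 2*sqrt(37)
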